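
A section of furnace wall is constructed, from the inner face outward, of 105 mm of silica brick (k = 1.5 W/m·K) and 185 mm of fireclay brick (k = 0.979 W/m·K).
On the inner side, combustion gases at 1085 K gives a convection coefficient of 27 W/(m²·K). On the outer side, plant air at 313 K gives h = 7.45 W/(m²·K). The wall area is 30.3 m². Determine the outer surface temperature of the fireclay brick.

T ≈ 554 K

Treating each layer as a thermal resistance in series:
R_inner film = 1/(h_i·A) = 1/(27×30.3) = 0.001222 K/W
R_silica brick = L/(kA) = 0.105/(1.5×30.3) = 0.00231 K/W
R_fireclay brick = L/(kA) = 0.185/(0.979×30.3) = 0.006237 K/W
R_outer film = 1/(h_o·A) = 1/(7.45×30.3) = 0.00443 K/W
R_total = 0.0142 K/W;  Q = ΔT/R_total = 772/0.0142 = 54370 W
T_interface = T_inner − Q·ΣR(inner→interface) = 1085 − 54400×0.009769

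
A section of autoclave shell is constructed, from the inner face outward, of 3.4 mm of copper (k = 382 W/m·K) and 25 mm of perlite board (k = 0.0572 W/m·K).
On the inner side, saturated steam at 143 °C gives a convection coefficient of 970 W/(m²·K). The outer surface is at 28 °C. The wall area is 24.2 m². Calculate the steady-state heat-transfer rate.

Q ≈ 6350 W

Thermal resistances in series:
R_inner film = 1/(h_i·A) = 1/(970×24.2) = 4.26×10^-5 K/W
R_copper = L/(kA) = 0.0034/(382×24.2) = 3.678×10^-7 K/W
R_perlite board = L/(kA) = 0.025/(0.0572×24.2) = 0.01806 K/W
R_total = 0.0181 K/W
Q = ΔT / R_total = 115 / 0.0181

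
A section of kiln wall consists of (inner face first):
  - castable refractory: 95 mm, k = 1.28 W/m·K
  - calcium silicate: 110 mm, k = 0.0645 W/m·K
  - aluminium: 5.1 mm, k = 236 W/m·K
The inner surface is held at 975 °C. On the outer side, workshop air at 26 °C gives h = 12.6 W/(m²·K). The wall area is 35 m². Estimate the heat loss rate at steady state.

Q ≈ 17900 W

Model the wall as resistances in series:
R_castable refractory = L/(kA) = 0.095/(1.28×35) = 0.002121 K/W
R_calcium silicate = L/(kA) = 0.11/(0.0645×35) = 0.04873 K/W
R_aluminium = L/(kA) = 0.0051/(236×35) = 6.174×10^-7 K/W
R_outer film = 1/(h_o·A) = 1/(12.6×35) = 0.002268 K/W
R_total = 0.05312 K/W
Q = ΔT / R_total = 949 / 0.05312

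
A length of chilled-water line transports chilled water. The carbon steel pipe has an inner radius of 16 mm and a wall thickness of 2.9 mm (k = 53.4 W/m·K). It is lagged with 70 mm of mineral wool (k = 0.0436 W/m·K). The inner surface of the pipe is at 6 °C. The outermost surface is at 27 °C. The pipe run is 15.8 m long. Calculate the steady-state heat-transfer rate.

Q ≈ 58.7 W

Treating each annulus and film as a series resistance:
R_carbon steel pipe wall = ln(18.9/16)/(2π×53.4×15.8) = 3.142×10^-5 K/W
R_mineral wool = ln(88.9/18.9)/(2π×0.0436×15.8) = 0.3577 K/W
R_total = 0.3578 K/W
Q = ΔT/R_total = 21/0.3578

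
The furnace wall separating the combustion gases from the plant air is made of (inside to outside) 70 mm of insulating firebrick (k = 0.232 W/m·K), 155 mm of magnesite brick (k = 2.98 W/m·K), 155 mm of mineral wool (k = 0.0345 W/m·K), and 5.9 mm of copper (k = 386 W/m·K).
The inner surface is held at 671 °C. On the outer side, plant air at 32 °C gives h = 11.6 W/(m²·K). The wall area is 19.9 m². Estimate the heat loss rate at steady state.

Q ≈ 2580 W

Model the wall as resistances in series:
R_insulating firebrick = L/(kA) = 0.07/(0.232×19.9) = 0.01516 K/W
R_magnesite brick = L/(kA) = 0.155/(2.98×19.9) = 0.002614 K/W
R_mineral wool = L/(kA) = 0.155/(0.0345×19.9) = 0.2258 K/W
R_copper = L/(kA) = 0.0059/(386×19.9) = 7.681×10^-7 K/W
R_outer film = 1/(h_o·A) = 1/(11.6×19.9) = 0.004332 K/W
R_total = 0.2479 K/W
Q = ΔT / R_total = 639 / 0.2479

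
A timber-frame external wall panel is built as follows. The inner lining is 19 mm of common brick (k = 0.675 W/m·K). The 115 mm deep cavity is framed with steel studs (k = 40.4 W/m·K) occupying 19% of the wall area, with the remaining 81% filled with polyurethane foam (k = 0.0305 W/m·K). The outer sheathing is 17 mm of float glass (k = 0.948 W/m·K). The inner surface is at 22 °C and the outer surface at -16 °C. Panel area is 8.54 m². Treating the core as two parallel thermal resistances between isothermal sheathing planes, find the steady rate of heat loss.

Sheathing layers in series; stud and cavity paths in parallel between them.
R_inner = 0.019/(0.675×8.54) = 0.003296 K/W
R_stud  = 0.115/(40.4×0.19×8.54) = 0.001754 K/W
R_cav   = 0.115/(0.0305×0.81×8.54) = 0.5451 K/W
1/R_core = 1/R_stud + 1/R_cav → R_core = 0.001749 K/W
R_outer = 0.017/(0.948×8.54) = 0.0021 K/W
R_total = 0.007145 K/W
Q = ΔT/R_total = 38/0.007145

Q ≈ 5320 W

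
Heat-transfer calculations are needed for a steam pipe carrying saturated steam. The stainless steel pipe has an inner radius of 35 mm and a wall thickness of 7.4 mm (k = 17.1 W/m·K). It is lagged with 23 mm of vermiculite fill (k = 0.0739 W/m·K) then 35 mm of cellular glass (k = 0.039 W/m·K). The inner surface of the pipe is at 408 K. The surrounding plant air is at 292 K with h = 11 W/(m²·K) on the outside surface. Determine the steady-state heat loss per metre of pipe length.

q′ ≈ 41 W/m

Per-layer cylindrical resistances, series-summed:
R_stainless steel pipe wall = ln(42.4/35)/(2π×17.1×1) = 0.001785 K/W
R_vermiculite fill = ln(65.4/42.4)/(2π×0.0739×1) = 0.9333 K/W
R_cellular glass = ln(100.4/65.4)/(2π×0.039×1) = 1.749 K/W
R_outer film = 1/(h_o·2πr_oL) = 1/(11×2π×0.1004×1) = 0.1441 K/W
R_total = 2.828 K/W
Q = ΔT/R_total = 116/2.828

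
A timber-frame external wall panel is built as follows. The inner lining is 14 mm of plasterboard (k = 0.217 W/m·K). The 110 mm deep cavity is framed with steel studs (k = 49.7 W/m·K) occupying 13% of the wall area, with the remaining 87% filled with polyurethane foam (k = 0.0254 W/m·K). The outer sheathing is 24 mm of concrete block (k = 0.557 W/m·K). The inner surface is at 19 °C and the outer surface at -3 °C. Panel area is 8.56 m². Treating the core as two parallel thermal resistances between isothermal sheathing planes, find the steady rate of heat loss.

Sheathing layers in series; stud and cavity paths in parallel between them.
R_inner = 0.014/(0.217×8.56) = 0.007537 K/W
R_stud  = 0.11/(49.7×0.13×8.56) = 0.001989 K/W
R_cav   = 0.11/(0.0254×0.87×8.56) = 0.5815 K/W
1/R_core = 1/R_stud + 1/R_cav → R_core = 0.001982 K/W
R_outer = 0.024/(0.557×8.56) = 0.005034 K/W
R_total = 0.01455 K/W
Q = ΔT/R_total = 22/0.01455

Q ≈ 1510 W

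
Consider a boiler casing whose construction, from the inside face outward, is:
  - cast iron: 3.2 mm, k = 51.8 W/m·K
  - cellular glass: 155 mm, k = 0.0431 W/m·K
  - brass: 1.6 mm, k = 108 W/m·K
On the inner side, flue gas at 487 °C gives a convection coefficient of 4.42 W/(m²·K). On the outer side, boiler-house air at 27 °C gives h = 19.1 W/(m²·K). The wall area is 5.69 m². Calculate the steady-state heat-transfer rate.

Using the resistance-network approach (series):
R_inner film = 1/(h_i·A) = 1/(4.42×5.69) = 0.03976 K/W
R_cast iron = L/(kA) = 0.0032/(51.8×5.69) = 1.086×10^-5 K/W
R_cellular glass = L/(kA) = 0.155/(0.0431×5.69) = 0.632 K/W
R_brass = L/(kA) = 0.0016/(108×5.69) = 2.604×10^-6 K/W
R_outer film = 1/(h_o·A) = 1/(19.1×5.69) = 0.009201 K/W
R_total = 0.681 K/W
Q = ΔT / R_total = 460 / 0.681

Q ≈ 675 W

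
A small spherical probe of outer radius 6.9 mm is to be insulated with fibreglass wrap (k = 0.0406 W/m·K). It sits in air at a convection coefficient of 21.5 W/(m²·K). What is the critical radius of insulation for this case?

r_cr ≈ 3.78 mm

For a sphere r_cr = 2k/h = 2×0.0406/21.5
r_cr = 3.78 mm; since the bare radius (6.9 mm) is above r_cr, any added insulation will reduce heat loss.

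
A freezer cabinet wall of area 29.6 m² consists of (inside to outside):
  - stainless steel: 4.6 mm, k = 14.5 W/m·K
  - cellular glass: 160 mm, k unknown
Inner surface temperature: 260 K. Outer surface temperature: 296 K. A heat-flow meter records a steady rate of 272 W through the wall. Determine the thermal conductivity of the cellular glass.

Thermal resistances in series:
R_stainless steel = L/(kA) = 0.0046/(14.5×29.6) = 1.072×10^-5 K/W
Sum of known resistances R_other = 1.072×10^-5 K/W
Total R = ΔT/Q = 36/272 = 0.1324 K/W
R_cellular glass = R_total − R_other = 0.1323 K/W
k = L/(R·A) = 0.16/(0.1323×29.6)

k ≈ 0.0408 W/(m·K)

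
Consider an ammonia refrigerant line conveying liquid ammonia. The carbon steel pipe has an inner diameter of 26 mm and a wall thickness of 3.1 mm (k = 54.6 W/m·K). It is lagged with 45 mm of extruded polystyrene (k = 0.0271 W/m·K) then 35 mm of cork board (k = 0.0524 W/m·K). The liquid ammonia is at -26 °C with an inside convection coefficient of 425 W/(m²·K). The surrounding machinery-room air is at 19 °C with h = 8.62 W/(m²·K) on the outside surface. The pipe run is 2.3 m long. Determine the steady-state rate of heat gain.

Q ≈ 11 W

Cylindrical conduction, so R = ln(r₂/r₁)/(2πkL) per layer, in series:
R_inner film = 1/(h_i·2πr₁L) = 1/(425×2π×0.013×2.3) = 0.01252 K/W
R_carbon steel pipe wall = ln(16.1/13)/(2π×54.6×2.3) = 2.71×10^-4 K/W
R_extruded polystyrene = ln(61.1/16.1)/(2π×0.0271×2.3) = 3.405 K/W
R_cork board = ln(96.1/61.1)/(2π×0.0524×2.3) = 0.5981 K/W
R_outer film = 1/(h_o·2πr_oL) = 1/(8.62×2π×0.0961×2.3) = 0.08353 K/W
R_total = 4.1 K/W
Q = ΔT/R_total = 45/4.1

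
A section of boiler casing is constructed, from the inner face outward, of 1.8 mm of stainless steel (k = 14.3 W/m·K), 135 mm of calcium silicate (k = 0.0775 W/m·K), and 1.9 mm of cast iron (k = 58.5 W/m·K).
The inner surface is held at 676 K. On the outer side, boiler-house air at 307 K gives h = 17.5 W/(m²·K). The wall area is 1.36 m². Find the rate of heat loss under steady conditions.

Q ≈ 279 W

Series thermal resistances:
R_stainless steel = L/(kA) = 0.0018/(14.3×1.36) = 9.255×10^-5 K/W
R_calcium silicate = L/(kA) = 0.135/(0.0775×1.36) = 1.281 K/W
R_cast iron = L/(kA) = 0.0019/(58.5×1.36) = 2.388×10^-5 K/W
R_outer film = 1/(h_o·A) = 1/(17.5×1.36) = 0.04202 K/W
R_total = 1.323 K/W
Q = ΔT / R_total = 369 / 1.323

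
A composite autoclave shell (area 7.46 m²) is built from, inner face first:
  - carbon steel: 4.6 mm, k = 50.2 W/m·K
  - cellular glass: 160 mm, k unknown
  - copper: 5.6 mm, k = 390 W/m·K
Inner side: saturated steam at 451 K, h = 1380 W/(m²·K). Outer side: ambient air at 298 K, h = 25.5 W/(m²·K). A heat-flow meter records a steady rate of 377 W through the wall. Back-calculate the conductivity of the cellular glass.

k ≈ 0.0536 W/(m·K)

Series thermal resistances:
R_inner film = 1/(h_i·A) = 1/(1380×7.46) = 9.714×10^-5 K/W
R_carbon steel = L/(kA) = 0.0046/(50.2×7.46) = 1.228×10^-5 K/W
R_copper = L/(kA) = 0.0056/(390×7.46) = 1.925×10^-6 K/W
R_outer film = 1/(h_o·A) = 1/(25.5×7.46) = 0.005257 K/W
Sum of known resistances R_other = 0.005368 K/W
Total R = ΔT/Q = 153/377 = 0.4058 K/W
R_cellular glass = R_total − R_other = 0.4005 K/W
k = L/(R·A) = 0.16/(0.4005×7.46)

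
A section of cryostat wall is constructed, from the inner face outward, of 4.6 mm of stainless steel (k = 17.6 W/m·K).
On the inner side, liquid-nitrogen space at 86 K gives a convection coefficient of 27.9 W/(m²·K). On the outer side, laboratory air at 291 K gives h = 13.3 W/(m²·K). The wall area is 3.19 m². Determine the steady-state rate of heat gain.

Series thermal resistances:
R_inner film = 1/(h_i·A) = 1/(27.9×3.19) = 0.01124 K/W
R_stainless steel = L/(kA) = 0.0046/(17.6×3.19) = 8.193×10^-5 K/W
R_outer film = 1/(h_o·A) = 1/(13.3×3.19) = 0.02357 K/W
R_total = 0.03489 K/W
Q = ΔT / R_total = 205 / 0.03489

Q ≈ 5880 W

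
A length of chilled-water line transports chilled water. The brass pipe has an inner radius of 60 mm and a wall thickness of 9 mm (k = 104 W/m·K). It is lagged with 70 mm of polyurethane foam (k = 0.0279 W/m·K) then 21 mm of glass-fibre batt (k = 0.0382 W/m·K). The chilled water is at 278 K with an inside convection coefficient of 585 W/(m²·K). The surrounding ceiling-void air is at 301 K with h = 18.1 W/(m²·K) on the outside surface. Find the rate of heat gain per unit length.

For a radial system each layer contributes R = ln(r_out/r_in)/(2πkL); films add R = 1/(hA).
R_inner film = 1/(h_i·2πr₁L) = 1/(585×2π×0.06×1) = 0.004534 K/W
R_brass pipe wall = ln(69/60)/(2π×104×1) = 2.139×10^-4 K/W
R_polyurethane foam = ln(139/69)/(2π×0.0279×1) = 3.995 K/W
R_glass-fibre batt = ln(160/139)/(2π×0.0382×1) = 0.5862 K/W
R_outer film = 1/(h_o·2πr_oL) = 1/(18.1×2π×0.16×1) = 0.05496 K/W
R_total = 4.641 K/W
Q = ΔT/R_total = 23/4.641

q′ ≈ 4.96 W/m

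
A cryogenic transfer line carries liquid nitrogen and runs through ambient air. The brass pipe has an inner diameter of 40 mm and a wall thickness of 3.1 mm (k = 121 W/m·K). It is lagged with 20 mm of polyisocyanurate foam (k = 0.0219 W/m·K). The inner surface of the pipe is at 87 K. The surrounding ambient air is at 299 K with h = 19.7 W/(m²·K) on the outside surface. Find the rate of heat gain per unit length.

q′ ≈ 44.9 W/m

For a radial system each layer contributes R = ln(r_out/r_in)/(2πkL); films add R = 1/(hA).
R_brass pipe wall = ln(23.1/20)/(2π×121×1) = 1.895×10^-4 K/W
R_polyisocyanurate foam = ln(43.1/23.1)/(2π×0.0219×1) = 4.533 K/W
R_outer film = 1/(h_o·2πr_oL) = 1/(19.7×2π×0.0431×1) = 0.1874 K/W
R_total = 4.72 K/W
Q = ΔT/R_total = 212/4.72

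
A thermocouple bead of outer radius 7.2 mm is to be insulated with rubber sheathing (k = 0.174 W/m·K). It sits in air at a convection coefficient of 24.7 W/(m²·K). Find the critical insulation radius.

For a sphere r_cr = 2k/h = 2×0.174/24.7
r_cr = 14.1 mm; since the bare radius (7.2 mm) is below r_cr, adding a thin layer of insulation will *increase* heat loss.

r_cr ≈ 14.1 mm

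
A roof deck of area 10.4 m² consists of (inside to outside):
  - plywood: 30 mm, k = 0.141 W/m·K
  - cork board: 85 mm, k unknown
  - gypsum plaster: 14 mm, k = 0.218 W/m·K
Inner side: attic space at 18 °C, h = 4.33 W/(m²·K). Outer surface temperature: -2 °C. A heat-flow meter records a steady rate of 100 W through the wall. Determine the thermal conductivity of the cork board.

Series thermal resistances:
R_inner film = 1/(h_i·A) = 1/(4.33×10.4) = 0.02221 K/W
R_plywood = L/(kA) = 0.03/(0.141×10.4) = 0.02046 K/W
R_gypsum plaster = L/(kA) = 0.014/(0.218×10.4) = 0.006175 K/W
Sum of known resistances R_other = 0.04884 K/W
Total R = ΔT/Q = 20/100 = 0.2 K/W
R_cork board = R_total − R_other = 0.1512 K/W
k = L/(R·A) = 0.085/(0.1512×10.4)

k ≈ 0.0541 W/(m·K)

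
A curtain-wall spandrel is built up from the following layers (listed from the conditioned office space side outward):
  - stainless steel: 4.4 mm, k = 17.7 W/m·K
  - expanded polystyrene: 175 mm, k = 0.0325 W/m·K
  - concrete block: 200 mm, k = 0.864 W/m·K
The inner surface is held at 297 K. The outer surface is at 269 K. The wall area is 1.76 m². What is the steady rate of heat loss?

Series thermal resistances:
R_stainless steel = L/(kA) = 0.0044/(17.7×1.76) = 1.412×10^-4 K/W
R_expanded polystyrene = L/(kA) = 0.175/(0.0325×1.76) = 3.059 K/W
R_concrete block = L/(kA) = 0.2/(0.864×1.76) = 0.1315 K/W
R_total = 3.191 K/W
Q = ΔT / R_total = 28 / 3.191

Q ≈ 8.77 W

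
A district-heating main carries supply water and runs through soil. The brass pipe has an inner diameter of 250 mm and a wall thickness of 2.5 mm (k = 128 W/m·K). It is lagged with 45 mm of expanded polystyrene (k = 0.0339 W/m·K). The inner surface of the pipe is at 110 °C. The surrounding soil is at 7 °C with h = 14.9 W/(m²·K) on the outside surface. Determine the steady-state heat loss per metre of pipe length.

q′ ≈ 69.5 W/m

For a radial system each layer contributes R = ln(r_out/r_in)/(2πkL); films add R = 1/(hA).
R_brass pipe wall = ln(127.5/125)/(2π×128×1) = 2.462×10^-5 K/W
R_expanded polystyrene = ln(172.5/127.5)/(2π×0.0339×1) = 1.419 K/W
R_outer film = 1/(h_o·2πr_oL) = 1/(14.9×2π×0.1725×1) = 0.06192 K/W
R_total = 1.481 K/W
Q = ΔT/R_total = 103/1.481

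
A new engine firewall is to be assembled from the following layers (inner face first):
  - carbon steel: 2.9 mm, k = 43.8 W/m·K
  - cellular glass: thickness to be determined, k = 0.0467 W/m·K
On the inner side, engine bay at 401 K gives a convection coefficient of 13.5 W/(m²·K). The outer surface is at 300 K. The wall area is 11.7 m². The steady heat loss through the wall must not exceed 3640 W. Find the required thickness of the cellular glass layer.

Using the resistance-network approach (series):
R_inner film = 1/(h_i·A) = 1/(13.5×11.7) = 0.006331 K/W
R_carbon steel = L/(kA) = 0.0029/(43.8×11.7) = 5.659×10^-6 K/W
Sum of the known resistances R_other = 0.006337 K/W
Required total resistance R_tot = ΔT/Q_allow = 101/3640 = 0.02775 K/W
R_cellular glass = R_tot − R_other = 0.02141 K/W
L = R·k·A = 0.02141×0.0467×11.7

L ≈ 11.7 mm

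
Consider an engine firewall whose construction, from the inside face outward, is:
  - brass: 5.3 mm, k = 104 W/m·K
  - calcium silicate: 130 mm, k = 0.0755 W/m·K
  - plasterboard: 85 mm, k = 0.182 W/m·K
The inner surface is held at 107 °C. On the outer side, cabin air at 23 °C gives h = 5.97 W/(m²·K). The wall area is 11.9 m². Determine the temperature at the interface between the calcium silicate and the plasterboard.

T ≈ 45.6 °C

Using the resistance-network approach (series):
R_brass = L/(kA) = 0.0053/(104×11.9) = 4.282×10^-6 K/W
R_calcium silicate = L/(kA) = 0.13/(0.0755×11.9) = 0.1447 K/W
R_plasterboard = L/(kA) = 0.085/(0.182×11.9) = 0.03925 K/W
R_outer film = 1/(h_o·A) = 1/(5.97×11.9) = 0.01408 K/W
R_total = 0.198 K/W;  Q = ΔT/R_total = 84/0.198 = 424.2 W
T_interface = T_inner − Q·ΣR(inner→interface) = 107 − 424×0.1447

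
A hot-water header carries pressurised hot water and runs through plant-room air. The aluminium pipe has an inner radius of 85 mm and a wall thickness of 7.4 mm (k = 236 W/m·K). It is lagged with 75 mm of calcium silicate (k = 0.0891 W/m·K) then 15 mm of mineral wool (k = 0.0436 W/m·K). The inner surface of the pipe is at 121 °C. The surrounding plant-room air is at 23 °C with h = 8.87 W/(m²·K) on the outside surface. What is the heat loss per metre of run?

q′ ≈ 66.5 W/m

Cylindrical conduction, so R = ln(r₂/r₁)/(2πkL) per layer, in series:
R_aluminium pipe wall = ln(92.4/85)/(2π×236×1) = 5.629×10^-5 K/W
R_calcium silicate = ln(167.4/92.4)/(2π×0.0891×1) = 1.061 K/W
R_mineral wool = ln(182.4/167.4)/(2π×0.0436×1) = 0.3133 K/W
R_outer film = 1/(h_o·2πr_oL) = 1/(8.87×2π×0.1824×1) = 0.09837 K/W
R_total = 1.473 K/W
Q = ΔT/R_total = 98/1.473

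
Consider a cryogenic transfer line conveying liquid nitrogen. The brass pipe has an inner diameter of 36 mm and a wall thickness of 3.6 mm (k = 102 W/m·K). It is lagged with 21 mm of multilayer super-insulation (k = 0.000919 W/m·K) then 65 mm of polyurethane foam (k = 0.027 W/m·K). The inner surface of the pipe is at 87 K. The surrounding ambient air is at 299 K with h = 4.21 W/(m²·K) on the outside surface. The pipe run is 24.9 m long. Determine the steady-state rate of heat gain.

Per-layer cylindrical resistances, series-summed:
R_brass pipe wall = ln(21.6/18)/(2π×102×24.9) = 1.143×10^-5 K/W
R_multilayer super-insulation = ln(42.6/21.6)/(2π×0.000919×24.9) = 4.724 K/W
R_polyurethane foam = ln(107.6/42.6)/(2π×0.027×24.9) = 0.2193 K/W
R_outer film = 1/(h_o·2πr_oL) = 1/(4.21×2π×0.1076×24.9) = 0.01411 K/W
R_total = 4.957 K/W
Q = ΔT/R_total = 212/4.957

Q ≈ 42.8 W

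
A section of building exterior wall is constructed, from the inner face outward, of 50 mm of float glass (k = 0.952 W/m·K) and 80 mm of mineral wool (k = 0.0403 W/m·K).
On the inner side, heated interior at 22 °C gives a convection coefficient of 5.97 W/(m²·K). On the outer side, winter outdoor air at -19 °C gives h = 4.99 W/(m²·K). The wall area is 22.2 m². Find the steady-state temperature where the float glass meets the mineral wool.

Model the wall as resistances in series:
R_inner film = 1/(h_i·A) = 1/(5.97×22.2) = 0.007545 K/W
R_float glass = L/(kA) = 0.05/(0.952×22.2) = 0.002366 K/W
R_mineral wool = L/(kA) = 0.08/(0.0403×22.2) = 0.08942 K/W
R_outer film = 1/(h_o·A) = 1/(4.99×22.2) = 0.009027 K/W
R_total = 0.1084 K/W;  Q = ΔT/R_total = 41/0.1084 = 378.4 W
T_interface = T_inner − Q·ΣR(inner→interface) = 22 − 378×0.009911

T ≈ 18.2 °C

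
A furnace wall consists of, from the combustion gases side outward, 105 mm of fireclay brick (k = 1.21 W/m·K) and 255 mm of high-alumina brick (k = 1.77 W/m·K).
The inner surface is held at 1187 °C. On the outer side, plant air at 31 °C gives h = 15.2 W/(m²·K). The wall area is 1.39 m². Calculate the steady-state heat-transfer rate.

Series thermal resistances:
R_fireclay brick = L/(kA) = 0.105/(1.21×1.39) = 0.06243 K/W
R_high-alumina brick = L/(kA) = 0.255/(1.77×1.39) = 0.1036 K/W
R_outer film = 1/(h_o·A) = 1/(15.2×1.39) = 0.04733 K/W
R_total = 0.2134 K/W
Q = ΔT / R_total = 1156 / 0.2134

Q ≈ 5420 W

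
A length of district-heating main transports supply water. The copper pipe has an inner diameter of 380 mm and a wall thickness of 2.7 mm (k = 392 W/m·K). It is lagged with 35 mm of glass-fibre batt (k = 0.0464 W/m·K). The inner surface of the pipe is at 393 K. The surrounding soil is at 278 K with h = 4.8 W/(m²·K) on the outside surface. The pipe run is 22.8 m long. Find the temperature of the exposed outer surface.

T ≈ 301 K

Per-layer cylindrical resistances, series-summed:
R_copper pipe wall = ln(192.7/190)/(2π×392×22.8) = 2.513×10^-7 K/W
R_glass-fibre batt = ln(227.7/192.7)/(2π×0.0464×22.8) = 0.02511 K/W
R_outer film = 1/(h_o·2πr_oL) = 1/(4.8×2π×0.2277×22.8) = 0.006387 K/W
R_total = 0.03149 K/W
Q = ΔT/R_total = 115/0.03149
Q = 3650 W
T_interface = T_inner − Q·ΣR(inner→interface) = 393 − 3650×0.02511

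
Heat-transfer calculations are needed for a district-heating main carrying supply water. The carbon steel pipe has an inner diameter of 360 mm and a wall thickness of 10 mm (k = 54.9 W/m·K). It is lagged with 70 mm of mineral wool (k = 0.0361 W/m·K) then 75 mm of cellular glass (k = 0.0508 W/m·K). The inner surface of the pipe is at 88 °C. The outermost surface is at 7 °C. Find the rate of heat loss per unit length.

Cylindrical conduction, so R = ln(r₂/r₁)/(2πkL) per layer, in series:
R_carbon steel pipe wall = ln(190/180)/(2π×54.9×1) = 1.567×10^-4 K/W
R_mineral wool = ln(260/190)/(2π×0.0361×1) = 1.383 K/W
R_cellular glass = ln(335/260)/(2π×0.0508×1) = 0.794 K/W
R_total = 2.177 K/W
Q = ΔT/R_total = 81/2.177

q′ ≈ 37.2 W/m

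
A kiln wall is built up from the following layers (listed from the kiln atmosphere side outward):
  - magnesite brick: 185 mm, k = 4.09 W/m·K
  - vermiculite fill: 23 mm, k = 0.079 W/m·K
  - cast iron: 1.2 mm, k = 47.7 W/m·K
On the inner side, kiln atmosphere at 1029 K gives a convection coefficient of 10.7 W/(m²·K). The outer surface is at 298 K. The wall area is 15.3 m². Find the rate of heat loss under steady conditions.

Using the resistance-network approach (series):
R_inner film = 1/(h_i·A) = 1/(10.7×15.3) = 0.006108 K/W
R_magnesite brick = L/(kA) = 0.185/(4.09×15.3) = 0.002956 K/W
R_vermiculite fill = L/(kA) = 0.023/(0.079×15.3) = 0.01903 K/W
R_cast iron = L/(kA) = 0.0012/(47.7×15.3) = 1.644×10^-6 K/W
R_total = 0.0281 K/W
Q = ΔT / R_total = 731 / 0.0281

Q ≈ 26000 W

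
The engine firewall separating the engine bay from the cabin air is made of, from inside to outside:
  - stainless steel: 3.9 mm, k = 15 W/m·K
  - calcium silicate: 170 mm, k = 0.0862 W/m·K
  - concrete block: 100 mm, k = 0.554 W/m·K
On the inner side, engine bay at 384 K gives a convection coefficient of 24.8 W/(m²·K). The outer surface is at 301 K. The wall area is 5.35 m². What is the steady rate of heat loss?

Model the wall as resistances in series:
R_inner film = 1/(h_i·A) = 1/(24.8×5.35) = 0.007537 K/W
R_stainless steel = L/(kA) = 0.0039/(15×5.35) = 4.86×10^-5 K/W
R_calcium silicate = L/(kA) = 0.17/(0.0862×5.35) = 0.3686 K/W
R_concrete block = L/(kA) = 0.1/(0.554×5.35) = 0.03374 K/W
R_total = 0.41 K/W
Q = ΔT / R_total = 83 / 0.41

Q ≈ 202 W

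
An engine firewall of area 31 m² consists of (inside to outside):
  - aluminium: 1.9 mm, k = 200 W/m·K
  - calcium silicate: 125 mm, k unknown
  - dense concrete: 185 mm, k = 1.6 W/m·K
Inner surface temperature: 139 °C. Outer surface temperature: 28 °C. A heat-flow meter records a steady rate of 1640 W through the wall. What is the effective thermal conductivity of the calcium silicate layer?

Model the wall as resistances in series:
R_aluminium = L/(kA) = 0.0019/(200×31) = 3.065×10^-7 K/W
R_dense concrete = L/(kA) = 0.185/(1.6×31) = 0.00373 K/W
Sum of known resistances R_other = 0.00373 K/W
Total R = ΔT/Q = 111/1640 = 0.06768 K/W
R_calcium silicate = R_total − R_other = 0.06395 K/W
k = L/(R·A) = 0.125/(0.06395×31)

k ≈ 0.0631 W/(m·K)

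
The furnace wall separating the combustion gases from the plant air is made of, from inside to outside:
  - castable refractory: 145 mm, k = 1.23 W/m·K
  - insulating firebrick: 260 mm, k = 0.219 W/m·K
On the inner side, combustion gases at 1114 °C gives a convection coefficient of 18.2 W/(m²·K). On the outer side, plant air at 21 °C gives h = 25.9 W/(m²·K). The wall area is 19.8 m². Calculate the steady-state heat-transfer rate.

Q ≈ 15500 W

Treating each layer as a thermal resistance in series:
R_inner film = 1/(h_i·A) = 1/(18.2×19.8) = 0.002775 K/W
R_castable refractory = L/(kA) = 0.145/(1.23×19.8) = 0.005954 K/W
R_insulating firebrick = L/(kA) = 0.26/(0.219×19.8) = 0.05996 K/W
R_outer film = 1/(h_o·A) = 1/(25.9×19.8) = 0.00195 K/W
R_total = 0.07064 K/W
Q = ΔT / R_total = 1093 / 0.07064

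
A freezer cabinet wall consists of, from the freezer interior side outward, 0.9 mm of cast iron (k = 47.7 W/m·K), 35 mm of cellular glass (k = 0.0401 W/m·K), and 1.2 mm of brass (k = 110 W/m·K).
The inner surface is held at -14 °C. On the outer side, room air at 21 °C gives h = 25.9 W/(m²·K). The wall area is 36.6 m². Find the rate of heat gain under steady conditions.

Using the resistance-network approach (series):
R_cast iron = L/(kA) = 0.0009/(47.7×36.6) = 5.155×10^-7 K/W
R_cellular glass = L/(kA) = 0.035/(0.0401×36.6) = 0.02385 K/W
R_brass = L/(kA) = 0.0012/(110×36.6) = 2.981×10^-7 K/W
R_outer film = 1/(h_o·A) = 1/(25.9×36.6) = 0.001055 K/W
R_total = 0.0249 K/W
Q = ΔT / R_total = 35 / 0.0249

Q ≈ 1410 W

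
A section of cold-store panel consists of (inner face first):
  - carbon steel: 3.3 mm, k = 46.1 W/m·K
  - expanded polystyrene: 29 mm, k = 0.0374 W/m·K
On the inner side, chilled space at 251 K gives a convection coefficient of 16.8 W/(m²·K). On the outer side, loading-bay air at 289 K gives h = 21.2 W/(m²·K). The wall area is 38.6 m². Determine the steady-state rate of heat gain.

Series thermal resistances:
R_inner film = 1/(h_i·A) = 1/(16.8×38.6) = 0.001542 K/W
R_carbon steel = L/(kA) = 0.0033/(46.1×38.6) = 1.854×10^-6 K/W
R_expanded polystyrene = L/(kA) = 0.029/(0.0374×38.6) = 0.02009 K/W
R_outer film = 1/(h_o·A) = 1/(21.2×38.6) = 0.001222 K/W
R_total = 0.02285 K/W
Q = ΔT / R_total = 38 / 0.02285

Q ≈ 1660 W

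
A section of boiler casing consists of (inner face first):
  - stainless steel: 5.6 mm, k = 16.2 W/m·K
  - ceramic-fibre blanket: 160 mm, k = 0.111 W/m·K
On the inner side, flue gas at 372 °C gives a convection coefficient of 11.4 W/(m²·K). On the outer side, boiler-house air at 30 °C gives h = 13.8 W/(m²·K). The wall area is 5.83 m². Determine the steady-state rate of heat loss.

Q ≈ 1240 W

Series thermal resistances:
R_inner film = 1/(h_i·A) = 1/(11.4×5.83) = 0.01505 K/W
R_stainless steel = L/(kA) = 0.0056/(16.2×5.83) = 5.929×10^-5 K/W
R_ceramic-fibre blanket = L/(kA) = 0.16/(0.111×5.83) = 0.2472 K/W
R_outer film = 1/(h_o·A) = 1/(13.8×5.83) = 0.01243 K/W
R_total = 0.2748 K/W
Q = ΔT / R_total = 342 / 0.2748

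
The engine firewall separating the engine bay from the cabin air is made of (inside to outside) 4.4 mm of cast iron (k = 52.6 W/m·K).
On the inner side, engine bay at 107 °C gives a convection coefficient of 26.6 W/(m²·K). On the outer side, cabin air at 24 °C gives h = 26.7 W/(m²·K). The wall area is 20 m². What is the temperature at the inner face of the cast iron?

Thermal resistances in series:
R_inner film = 1/(h_i·A) = 1/(26.6×20) = 0.00188 K/W
R_cast iron = L/(kA) = 0.0044/(52.6×20) = 4.183×10^-6 K/W
R_outer film = 1/(h_o·A) = 1/(26.7×20) = 0.001873 K/W
R_total = 0.003757 K/W;  Q = ΔT/R_total = 83/0.003757 = 22090 W
T_interface = T_inner − Q·ΣR(inner→interface) = 107 − 22100×0.00188

T ≈ 65.5 °C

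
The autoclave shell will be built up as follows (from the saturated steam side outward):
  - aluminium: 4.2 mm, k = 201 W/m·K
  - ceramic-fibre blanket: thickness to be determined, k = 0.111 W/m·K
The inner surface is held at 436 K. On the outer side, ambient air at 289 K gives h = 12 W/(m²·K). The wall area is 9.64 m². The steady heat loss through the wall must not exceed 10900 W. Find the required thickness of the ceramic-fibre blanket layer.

Using the resistance-network approach (series):
R_aluminium = L/(kA) = 0.0042/(201×9.64) = 2.168×10^-6 K/W
R_outer film = 1/(h_o·A) = 1/(12×9.64) = 0.008645 K/W
Sum of the known resistances R_other = 0.008647 K/W
Required total resistance R_tot = ΔT/Q_allow = 147/10900 = 0.01349 K/W
R_ceramic-fibre blanket = R_tot − R_other = 0.00484 K/W
L = R·k·A = 0.00484×0.111×9.64

L ≈ 5.18 mm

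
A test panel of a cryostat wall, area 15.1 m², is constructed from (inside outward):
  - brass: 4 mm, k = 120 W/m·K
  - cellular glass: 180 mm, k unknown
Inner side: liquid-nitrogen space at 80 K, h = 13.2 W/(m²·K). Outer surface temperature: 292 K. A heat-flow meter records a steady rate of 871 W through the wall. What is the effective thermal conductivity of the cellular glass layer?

k ≈ 0.05 W/(m·K)

Using the resistance-network approach (series):
R_inner film = 1/(h_i·A) = 1/(13.2×15.1) = 0.005017 K/W
R_brass = L/(kA) = 0.004/(120×15.1) = 2.208×10^-6 K/W
Sum of known resistances R_other = 0.005019 K/W
Total R = ΔT/Q = 212/871 = 0.2434 K/W
R_cellular glass = R_total − R_other = 0.2384 K/W
k = L/(R·A) = 0.18/(0.2384×15.1)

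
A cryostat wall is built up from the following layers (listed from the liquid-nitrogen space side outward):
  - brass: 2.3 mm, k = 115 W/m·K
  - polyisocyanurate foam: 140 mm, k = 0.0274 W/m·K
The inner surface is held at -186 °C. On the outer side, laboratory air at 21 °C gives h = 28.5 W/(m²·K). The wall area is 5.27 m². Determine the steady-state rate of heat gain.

Treating each layer as a thermal resistance in series:
R_brass = L/(kA) = 0.0023/(115×5.27) = 3.795×10^-6 K/W
R_polyisocyanurate foam = L/(kA) = 0.14/(0.0274×5.27) = 0.9695 K/W
R_outer film = 1/(h_o·A) = 1/(28.5×5.27) = 0.006658 K/W
R_total = 0.9762 K/W
Q = ΔT / R_total = 207 / 0.9762

Q ≈ 212 W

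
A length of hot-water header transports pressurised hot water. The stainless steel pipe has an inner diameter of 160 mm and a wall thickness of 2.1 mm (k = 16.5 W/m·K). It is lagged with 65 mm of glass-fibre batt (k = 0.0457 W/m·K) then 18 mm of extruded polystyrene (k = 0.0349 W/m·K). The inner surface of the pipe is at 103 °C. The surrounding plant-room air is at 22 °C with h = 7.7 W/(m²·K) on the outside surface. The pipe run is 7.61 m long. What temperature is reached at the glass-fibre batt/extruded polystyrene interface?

Treating each annulus and film as a series resistance:
R_stainless steel pipe wall = ln(82.1/80)/(2π×16.5×7.61) = 3.284×10^-5 K/W
R_glass-fibre batt = ln(147.1/82.1)/(2π×0.0457×7.61) = 0.2669 K/W
R_extruded polystyrene = ln(165.1/147.1)/(2π×0.0349×7.61) = 0.06918 K/W
R_outer film = 1/(h_o·2πr_oL) = 1/(7.7×2π×0.1651×7.61) = 0.01645 K/W
R_total = 0.3525 K/W
Q = ΔT/R_total = 81/0.3525
Q = 230 W
T_interface = T_inner − Q·ΣR(inner→interface) = 103 − 230×0.2669

T ≈ 41.7 °C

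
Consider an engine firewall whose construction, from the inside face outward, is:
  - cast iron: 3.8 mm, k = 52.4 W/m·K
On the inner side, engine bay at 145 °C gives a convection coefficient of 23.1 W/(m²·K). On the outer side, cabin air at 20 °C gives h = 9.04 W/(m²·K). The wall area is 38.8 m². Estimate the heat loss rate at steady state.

Q ≈ 31500 W

Treating each layer as a thermal resistance in series:
R_inner film = 1/(h_i·A) = 1/(23.1×38.8) = 0.001116 K/W
R_cast iron = L/(kA) = 0.0038/(52.4×38.8) = 1.869×10^-6 K/W
R_outer film = 1/(h_o·A) = 1/(9.04×38.8) = 0.002851 K/W
R_total = 0.003969 K/W
Q = ΔT / R_total = 125 / 0.003969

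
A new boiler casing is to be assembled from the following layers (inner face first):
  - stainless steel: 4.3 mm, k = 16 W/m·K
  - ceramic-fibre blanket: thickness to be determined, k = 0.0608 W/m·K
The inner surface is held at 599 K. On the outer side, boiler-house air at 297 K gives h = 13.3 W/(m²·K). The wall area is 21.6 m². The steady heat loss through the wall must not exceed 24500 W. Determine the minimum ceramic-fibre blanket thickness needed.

L ≈ 11.6 mm

Series thermal resistances:
R_stainless steel = L/(kA) = 0.0043/(16×21.6) = 1.244×10^-5 K/W
R_outer film = 1/(h_o·A) = 1/(13.3×21.6) = 0.003481 K/W
Sum of the known resistances R_other = 0.003493 K/W
Required total resistance R_tot = ΔT/Q_allow = 302/24500 = 0.01233 K/W
R_ceramic-fibre blanket = R_tot − R_other = 0.008833 K/W
L = R·k·A = 0.008833×0.0608×21.6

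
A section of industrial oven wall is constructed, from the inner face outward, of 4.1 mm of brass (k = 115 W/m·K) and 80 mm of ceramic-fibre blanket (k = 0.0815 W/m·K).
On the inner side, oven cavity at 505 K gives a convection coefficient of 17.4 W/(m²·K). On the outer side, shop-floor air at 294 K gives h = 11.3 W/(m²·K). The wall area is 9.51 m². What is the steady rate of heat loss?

Model the wall as resistances in series:
R_inner film = 1/(h_i·A) = 1/(17.4×9.51) = 0.006043 K/W
R_brass = L/(kA) = 0.0041/(115×9.51) = 3.749×10^-6 K/W
R_ceramic-fibre blanket = L/(kA) = 0.08/(0.0815×9.51) = 0.1032 K/W
R_outer film = 1/(h_o·A) = 1/(11.3×9.51) = 0.009306 K/W
R_total = 0.1186 K/W
Q = ΔT / R_total = 211 / 0.1186

Q ≈ 1780 W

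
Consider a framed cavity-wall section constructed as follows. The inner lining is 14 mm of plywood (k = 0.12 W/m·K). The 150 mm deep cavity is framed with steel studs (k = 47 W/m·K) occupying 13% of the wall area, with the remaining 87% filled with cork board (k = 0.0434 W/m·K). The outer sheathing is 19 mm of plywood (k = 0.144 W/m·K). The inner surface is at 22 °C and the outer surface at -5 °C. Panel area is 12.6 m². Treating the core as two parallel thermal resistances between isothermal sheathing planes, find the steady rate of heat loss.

Sheathing layers in series; stud and cavity paths in parallel between them.
R_inner = 0.014/(0.12×12.6) = 0.009259 K/W
R_stud  = 0.15/(47×0.13×12.6) = 0.001948 K/W
R_cav   = 0.15/(0.0434×0.87×12.6) = 0.3153 K/W
1/R_core = 1/R_stud + 1/R_cav → R_core = 0.001936 K/W
R_outer = 0.019/(0.144×12.6) = 0.01047 K/W
R_total = 0.02167 K/W
Q = ΔT/R_total = 27/0.02167

Q ≈ 1250 W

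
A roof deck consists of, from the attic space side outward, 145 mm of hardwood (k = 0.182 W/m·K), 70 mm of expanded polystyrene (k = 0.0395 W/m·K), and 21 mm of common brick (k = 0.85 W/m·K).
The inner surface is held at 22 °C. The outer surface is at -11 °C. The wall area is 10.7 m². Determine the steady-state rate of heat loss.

Thermal resistances in series:
R_hardwood = L/(kA) = 0.145/(0.182×10.7) = 0.07446 K/W
R_expanded polystyrene = L/(kA) = 0.07/(0.0395×10.7) = 0.1656 K/W
R_common brick = L/(kA) = 0.021/(0.85×10.7) = 0.002309 K/W
R_total = 0.2424 K/W
Q = ΔT / R_total = 33 / 0.2424

Q ≈ 136 W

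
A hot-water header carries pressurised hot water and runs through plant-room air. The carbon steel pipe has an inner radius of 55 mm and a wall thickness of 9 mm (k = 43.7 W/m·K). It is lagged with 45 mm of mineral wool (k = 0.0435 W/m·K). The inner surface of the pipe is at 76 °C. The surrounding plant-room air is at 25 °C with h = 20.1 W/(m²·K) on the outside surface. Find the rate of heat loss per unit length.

q′ ≈ 25.2 W/m

For a radial system each layer contributes R = ln(r_out/r_in)/(2πkL); films add R = 1/(hA).
R_carbon steel pipe wall = ln(64/55)/(2π×43.7×1) = 5.519×10^-4 K/W
R_mineral wool = ln(109/64)/(2π×0.0435×1) = 1.948 K/W
R_outer film = 1/(h_o·2πr_oL) = 1/(20.1×2π×0.109×1) = 0.07264 K/W
R_total = 2.021 K/W
Q = ΔT/R_total = 51/2.021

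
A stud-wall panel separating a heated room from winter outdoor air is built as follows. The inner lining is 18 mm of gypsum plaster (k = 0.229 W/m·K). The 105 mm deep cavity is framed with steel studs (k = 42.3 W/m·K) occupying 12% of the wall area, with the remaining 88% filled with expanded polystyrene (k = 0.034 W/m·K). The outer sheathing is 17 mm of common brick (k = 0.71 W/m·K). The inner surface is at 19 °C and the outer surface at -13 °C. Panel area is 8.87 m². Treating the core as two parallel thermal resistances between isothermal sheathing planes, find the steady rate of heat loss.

Sheathing layers in series; stud and cavity paths in parallel between them.
R_inner = 0.018/(0.229×8.87) = 0.008862 K/W
R_stud  = 0.105/(42.3×0.12×8.87) = 0.002332 K/W
R_cav   = 0.105/(0.034×0.88×8.87) = 0.3956 K/W
1/R_core = 1/R_stud + 1/R_cav → R_core = 0.002318 K/W
R_outer = 0.017/(0.71×8.87) = 0.002699 K/W
R_total = 0.01388 K/W
Q = ΔT/R_total = 32/0.01388

Q ≈ 2310 W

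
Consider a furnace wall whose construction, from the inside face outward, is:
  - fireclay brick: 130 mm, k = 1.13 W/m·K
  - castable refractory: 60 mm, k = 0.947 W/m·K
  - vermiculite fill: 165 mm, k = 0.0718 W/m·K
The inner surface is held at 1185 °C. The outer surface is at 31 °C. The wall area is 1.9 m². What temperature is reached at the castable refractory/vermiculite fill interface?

Treating each layer as a thermal resistance in series:
R_fireclay brick = L/(kA) = 0.13/(1.13×1.9) = 0.06055 K/W
R_castable refractory = L/(kA) = 0.06/(0.947×1.9) = 0.03335 K/W
R_vermiculite fill = L/(kA) = 0.165/(0.0718×1.9) = 1.21 K/W
R_total = 1.303 K/W;  Q = ΔT/R_total = 1154/1.303 = 885.4 W
T_interface = T_inner − Q·ΣR(inner→interface) = 1185 − 885×0.0939

T ≈ 1100 °C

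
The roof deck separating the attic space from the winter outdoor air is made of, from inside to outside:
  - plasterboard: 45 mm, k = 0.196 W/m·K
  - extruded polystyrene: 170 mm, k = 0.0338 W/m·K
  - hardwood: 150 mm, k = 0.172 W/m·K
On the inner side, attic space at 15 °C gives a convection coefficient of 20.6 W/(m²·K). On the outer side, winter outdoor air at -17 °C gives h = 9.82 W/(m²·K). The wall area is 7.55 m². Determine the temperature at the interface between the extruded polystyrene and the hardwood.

T ≈ -12 °C

Model the wall as resistances in series:
R_inner film = 1/(h_i·A) = 1/(20.6×7.55) = 0.00643 K/W
R_plasterboard = L/(kA) = 0.045/(0.196×7.55) = 0.03041 K/W
R_extruded polystyrene = L/(kA) = 0.17/(0.0338×7.55) = 0.6662 K/W
R_hardwood = L/(kA) = 0.15/(0.172×7.55) = 0.1155 K/W
R_outer film = 1/(h_o·A) = 1/(9.82×7.55) = 0.01349 K/W
R_total = 0.832 K/W;  Q = ΔT/R_total = 32/0.832 = 38.46 W
T_interface = T_inner − Q·ΣR(inner→interface) = 15 − 38.5×0.703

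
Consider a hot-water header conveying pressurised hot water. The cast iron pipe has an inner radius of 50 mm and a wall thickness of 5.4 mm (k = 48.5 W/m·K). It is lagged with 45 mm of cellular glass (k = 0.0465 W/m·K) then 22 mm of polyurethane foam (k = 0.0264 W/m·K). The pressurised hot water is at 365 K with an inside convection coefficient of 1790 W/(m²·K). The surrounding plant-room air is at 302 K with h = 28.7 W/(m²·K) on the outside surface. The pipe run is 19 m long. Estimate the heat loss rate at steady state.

Q ≈ 365 W

Cylindrical conduction, so R = ln(r₂/r₁)/(2πkL) per layer, in series:
R_inner film = 1/(h_i·2πr₁L) = 1/(1790×2π×0.05×19) = 9.359×10^-5 K/W
R_cast iron pipe wall = ln(55.4/50)/(2π×48.5×19) = 1.771×10^-5 K/W
R_cellular glass = ln(100.4/55.4)/(2π×0.0465×19) = 0.1071 K/W
R_polyurethane foam = ln(122.4/100.4)/(2π×0.0264×19) = 0.06287 K/W
R_outer film = 1/(h_o·2πr_oL) = 1/(28.7×2π×0.1224×19) = 0.002385 K/W
R_total = 0.1725 K/W
Q = ΔT/R_total = 63/0.1725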